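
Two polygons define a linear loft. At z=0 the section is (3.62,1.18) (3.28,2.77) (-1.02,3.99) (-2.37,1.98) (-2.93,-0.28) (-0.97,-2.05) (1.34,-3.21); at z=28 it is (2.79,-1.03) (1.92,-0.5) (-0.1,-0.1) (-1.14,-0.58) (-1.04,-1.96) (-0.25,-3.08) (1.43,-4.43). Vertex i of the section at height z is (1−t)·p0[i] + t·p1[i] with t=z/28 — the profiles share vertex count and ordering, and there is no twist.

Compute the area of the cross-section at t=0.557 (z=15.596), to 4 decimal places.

Area at t=0.557: 17.9602

Cross-section at t=0.557: each vertex is (1-t)·p0[i] + t·p1[i].
  v1: (1-0.557)·(3.62,1.18) + 0.557·(2.79,-1.03) = (3.1577,-0.0510)
  v2: (1-0.557)·(3.28,2.77) + 0.557·(1.92,-0.5) = (2.5225,0.9486)
  v3: (1-0.557)·(-1.02,3.99) + 0.557·(-0.1,-0.1) = (-0.5076,1.7119)
  v4: (1-0.557)·(-2.37,1.98) + 0.557·(-1.14,-0.58) = (-1.6849,0.5541)
  v5: (1-0.557)·(-2.93,-0.28) + 0.557·(-1.04,-1.96) = (-1.8773,-1.2158)
  v6: (1-0.557)·(-0.97,-2.05) + 0.557·(-0.25,-3.08) = (-0.5690,-2.6237)
  v7: (1-0.557)·(1.34,-3.21) + 0.557·(1.43,-4.43) = (1.3901,-3.8895)
Shoelace sum Σ(x_i·y_{i+1} − x_{i+1}·y_i):
  i=1: 3.1577·0.9486 − 2.5225·-0.0510 = +3.1240 (running +3.1240)
  i=2: 2.5225·1.7119 − -0.5076·0.9486 = +4.7996 (running +7.9236)
  i=3: -0.5076·0.5541 − -1.6849·1.7119 = +2.6031 (running +10.5267)
  i=4: -1.6849·-1.2158 − -1.8773·0.5541 = +3.0886 (running +13.6153)
  i=5: -1.8773·-2.6237 − -0.5690·-1.2158 = +4.2337 (running +17.8490)
  i=6: -0.5690·-3.8895 − 1.3901·-2.6237 = +5.8603 (running +23.7093)
  i=7: 1.3901·-0.0510 − 3.1577·-3.8895 = +12.2111 (running +35.9204)
Area = |Σ|/2 = |35.9204|/2 = 17.9602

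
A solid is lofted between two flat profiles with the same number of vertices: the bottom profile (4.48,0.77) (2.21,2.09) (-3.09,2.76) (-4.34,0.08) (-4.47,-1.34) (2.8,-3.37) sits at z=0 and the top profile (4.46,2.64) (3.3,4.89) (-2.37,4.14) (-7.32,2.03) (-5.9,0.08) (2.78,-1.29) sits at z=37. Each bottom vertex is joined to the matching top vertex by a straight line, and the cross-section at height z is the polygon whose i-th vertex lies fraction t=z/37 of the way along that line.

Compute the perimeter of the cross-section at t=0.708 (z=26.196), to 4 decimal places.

Cross-section at t=0.708: each vertex is (1-t)·p0[i] + t·p1[i].
  v1: (1-0.708)·(4.48,0.77) + 0.708·(4.46,2.64) = (4.4658,2.0940)
  v2: (1-0.708)·(2.21,2.09) + 0.708·(3.3,4.89) = (2.9817,4.0724)
  v3: (1-0.708)·(-3.09,2.76) + 0.708·(-2.37,4.14) = (-2.5802,3.7370)
  v4: (1-0.708)·(-4.34,0.08) + 0.708·(-7.32,2.03) = (-6.4498,1.4606)
  v5: (1-0.708)·(-4.47,-1.34) + 0.708·(-5.9,0.08) = (-5.4824,-0.3346)
  v6: (1-0.708)·(2.8,-3.37) + 0.708·(2.78,-1.29) = (2.7858,-1.8974)
Perimeter = Σ |v_{i+1} − v_i|:
  edge 1→2: √(-1.4841² + 1.9784²) = 2.4732 (running 2.4732)
  edge 2→3: √(-5.5620² + -0.3354²) = 5.5721 (running 8.0453)
  edge 3→4: √(-3.8696² + -2.2764²) = 4.4895 (running 12.5348)
  edge 4→5: √(0.9674² + -1.7952²) = 2.0393 (running 14.5741)
  edge 5→6: √(8.2683² + -1.5627²) = 8.4147 (running 22.9888)
  edge 6→1: √(1.6800² + 3.9913²) = 4.3305 (running 27.3193)
Perimeter = 27.3193

Perimeter at t=0.708: 27.3193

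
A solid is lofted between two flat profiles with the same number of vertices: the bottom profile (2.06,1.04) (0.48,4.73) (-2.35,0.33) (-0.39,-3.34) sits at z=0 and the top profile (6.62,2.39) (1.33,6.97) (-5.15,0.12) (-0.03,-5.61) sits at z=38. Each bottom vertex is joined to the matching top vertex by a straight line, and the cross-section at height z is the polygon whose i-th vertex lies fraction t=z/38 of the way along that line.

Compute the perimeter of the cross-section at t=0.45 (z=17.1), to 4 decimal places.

Perimeter at t=0.45: 25.4345

Cross-section at t=0.45: each vertex is (1-t)·p0[i] + t·p1[i].
  v1: (1-0.45)·(2.06,1.04) + 0.45·(6.62,2.39) = (4.1120,1.6475)
  v2: (1-0.45)·(0.48,4.73) + 0.45·(1.33,6.97) = (0.8625,5.7380)
  v3: (1-0.45)·(-2.35,0.33) + 0.45·(-5.15,0.12) = (-3.6100,0.2355)
  v4: (1-0.45)·(-0.39,-3.34) + 0.45·(-0.03,-5.61) = (-0.2280,-4.3615)
Perimeter = Σ |v_{i+1} − v_i|:
  edge 1→2: √(-3.2495² + 4.0905²) = 5.2241 (running 5.2241)
  edge 2→3: √(-4.4725² + -5.5025²) = 7.0909 (running 12.3150)
  edge 3→4: √(3.3820² + -4.5970²) = 5.7070 (running 18.0221)
  edge 4→1: √(4.3400² + 6.0090²) = 7.4124 (running 25.4345)
Perimeter = 25.4345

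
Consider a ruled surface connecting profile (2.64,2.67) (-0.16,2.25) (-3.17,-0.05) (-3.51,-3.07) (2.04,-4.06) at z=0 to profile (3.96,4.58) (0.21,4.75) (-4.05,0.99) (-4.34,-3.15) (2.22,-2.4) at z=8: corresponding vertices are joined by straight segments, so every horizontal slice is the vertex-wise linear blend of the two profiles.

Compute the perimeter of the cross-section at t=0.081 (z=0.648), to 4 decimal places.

Perimeter at t=0.081: 22.4514

Cross-section at t=0.081: each vertex is (1-t)·p0[i] + t·p1[i].
  v1: (1-0.081)·(2.64,2.67) + 0.081·(3.96,4.58) = (2.7469,2.8247)
  v2: (1-0.081)·(-0.16,2.25) + 0.081·(0.21,4.75) = (-0.1300,2.4525)
  v3: (1-0.081)·(-3.17,-0.05) + 0.081·(-4.05,0.99) = (-3.2413,0.0342)
  v4: (1-0.081)·(-3.51,-3.07) + 0.081·(-4.34,-3.15) = (-3.5772,-3.0765)
  v5: (1-0.081)·(2.04,-4.06) + 0.081·(2.22,-2.4) = (2.0546,-3.9255)
Perimeter = Σ |v_{i+1} − v_i|:
  edge 1→2: √(-2.8770² + -0.3722²) = 2.9009 (running 2.9009)
  edge 2→3: √(-3.1113² + -2.4183²) = 3.9405 (running 6.8415)
  edge 3→4: √(-0.3359² + -3.1107²) = 3.1288 (running 9.9703)
  edge 4→5: √(5.6318² + -0.8491²) = 5.6955 (running 15.6657)
  edge 5→1: √(0.6923² + 6.7502²) = 6.7857 (running 22.4514)
Perimeter = 22.4514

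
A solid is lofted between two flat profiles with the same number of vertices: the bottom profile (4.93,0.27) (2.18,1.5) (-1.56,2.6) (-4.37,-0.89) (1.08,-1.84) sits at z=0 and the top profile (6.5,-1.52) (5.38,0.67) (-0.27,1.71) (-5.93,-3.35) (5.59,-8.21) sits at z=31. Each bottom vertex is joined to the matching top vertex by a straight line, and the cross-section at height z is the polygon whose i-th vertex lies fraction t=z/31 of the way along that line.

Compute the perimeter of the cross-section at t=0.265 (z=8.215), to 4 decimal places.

Cross-section at t=0.265: each vertex is (1-t)·p0[i] + t·p1[i].
  v1: (1-0.265)·(4.93,0.27) + 0.265·(6.5,-1.52) = (5.3460,-0.2044)
  v2: (1-0.265)·(2.18,1.5) + 0.265·(5.38,0.67) = (3.0280,1.2801)
  v3: (1-0.265)·(-1.56,2.6) + 0.265·(-0.27,1.71) = (-1.2182,2.3641)
  v4: (1-0.265)·(-4.37,-0.89) + 0.265·(-5.93,-3.35) = (-4.7834,-1.5419)
  v5: (1-0.265)·(1.08,-1.84) + 0.265·(5.59,-8.21) = (2.2752,-3.5281)
Perimeter = Σ |v_{i+1} − v_i|:
  edge 1→2: √(-2.3180² + 1.4844²) = 2.7526 (running 2.7526)
  edge 2→3: √(-4.2462² + 1.0841²) = 4.3824 (running 7.1350)
  edge 3→4: √(-3.5653² + -3.9061²) = 5.2885 (running 12.4235)
  edge 4→5: √(7.0586² + -1.9862²) = 7.3327 (running 19.7561)
  edge 5→1: √(3.0709² + 3.3237²) = 4.5252 (running 24.2813)
Perimeter = 24.2813

Perimeter at t=0.265: 24.2813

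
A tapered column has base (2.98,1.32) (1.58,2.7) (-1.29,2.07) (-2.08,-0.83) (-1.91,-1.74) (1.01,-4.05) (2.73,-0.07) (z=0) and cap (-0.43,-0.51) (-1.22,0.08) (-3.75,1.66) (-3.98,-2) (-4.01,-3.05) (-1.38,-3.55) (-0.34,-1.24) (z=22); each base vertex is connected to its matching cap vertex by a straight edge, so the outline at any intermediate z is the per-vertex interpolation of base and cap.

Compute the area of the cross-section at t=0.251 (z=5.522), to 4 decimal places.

Area at t=0.251: 19.6706

Cross-section at t=0.251: each vertex is (1-t)·p0[i] + t·p1[i].
  v1: (1-0.251)·(2.98,1.32) + 0.251·(-0.43,-0.51) = (2.1241,0.8607)
  v2: (1-0.251)·(1.58,2.7) + 0.251·(-1.22,0.08) = (0.8772,2.0424)
  v3: (1-0.251)·(-1.29,2.07) + 0.251·(-3.75,1.66) = (-1.9075,1.9671)
  v4: (1-0.251)·(-2.08,-0.83) + 0.251·(-3.98,-2) = (-2.5569,-1.1237)
  v5: (1-0.251)·(-1.91,-1.74) + 0.251·(-4.01,-3.05) = (-2.4371,-2.0688)
  v6: (1-0.251)·(1.01,-4.05) + 0.251·(-1.38,-3.55) = (0.4101,-3.9245)
  v7: (1-0.251)·(2.73,-0.07) + 0.251·(-0.34,-1.24) = (1.9594,-0.3637)
Shoelace sum Σ(x_i·y_{i+1} − x_{i+1}·y_i):
  i=1: 2.1241·2.0424 − 0.8772·0.8607 = +3.5832 (running +3.5832)
  i=2: 0.8772·1.9671 − -1.9075·2.0424 = +5.6213 (running +9.2045)
  i=3: -1.9075·-1.1237 − -2.5569·1.9671 = +7.1730 (running +16.3775)
  i=4: -2.5569·-2.0688 − -2.4371·-1.1237 = +2.5512 (running +18.9288)
  i=5: -2.4371·-3.9245 − 0.4101·-2.0688 = +10.4128 (running +29.3416)
  i=6: 0.4101·-0.3637 − 1.9594·-3.9245 = +7.5406 (running +36.8822)
  i=7: 1.9594·0.8607 − 2.1241·-0.3637 = +2.4589 (running +39.3411)
Area = |Σ|/2 = |39.3411|/2 = 19.6706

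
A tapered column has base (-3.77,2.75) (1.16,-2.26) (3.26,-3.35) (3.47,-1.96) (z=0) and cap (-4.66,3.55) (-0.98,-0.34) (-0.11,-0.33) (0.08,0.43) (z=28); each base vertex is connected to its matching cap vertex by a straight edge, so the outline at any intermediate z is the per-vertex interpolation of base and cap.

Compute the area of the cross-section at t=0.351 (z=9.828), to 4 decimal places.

Cross-section at t=0.351: each vertex is (1-t)·p0[i] + t·p1[i].
  v1: (1-0.351)·(-3.77,2.75) + 0.351·(-4.66,3.55) = (-4.0824,3.0308)
  v2: (1-0.351)·(1.16,-2.26) + 0.351·(-0.98,-0.34) = (0.4089,-1.5861)
  v3: (1-0.351)·(3.26,-3.35) + 0.351·(-0.11,-0.33) = (2.0771,-2.2900)
  v4: (1-0.351)·(3.47,-1.96) + 0.351·(0.08,0.43) = (2.2801,-1.1211)
Shoelace sum Σ(x_i·y_{i+1} − x_{i+1}·y_i):
  i=1: -4.0824·-1.5861 − 0.4089·3.0308 = +5.2358 (running +5.2358)
  i=2: 0.4089·-2.2900 − 2.0771·-1.5861 = +2.3582 (running +7.5940)
  i=3: 2.0771·-1.1211 − 2.2801·-2.2900 = +2.8927 (running +10.4868)
  i=4: 2.2801·3.0308 − -4.0824·-1.1211 = +2.3337 (running +12.8205)
Area = |Σ|/2 = |12.8205|/2 = 6.4103

Area at t=0.351: 6.4103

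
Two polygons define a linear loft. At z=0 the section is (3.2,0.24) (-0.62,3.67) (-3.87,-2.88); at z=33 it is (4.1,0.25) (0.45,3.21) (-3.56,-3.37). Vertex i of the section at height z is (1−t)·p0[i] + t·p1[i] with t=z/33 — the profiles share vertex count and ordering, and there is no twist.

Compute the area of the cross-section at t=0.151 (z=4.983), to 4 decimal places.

Cross-section at t=0.151: each vertex is (1-t)·p0[i] + t·p1[i].
  v1: (1-0.151)·(3.2,0.24) + 0.151·(4.1,0.25) = (3.3359,0.2415)
  v2: (1-0.151)·(-0.62,3.67) + 0.151·(0.45,3.21) = (-0.4584,3.6005)
  v3: (1-0.151)·(-3.87,-2.88) + 0.151·(-3.56,-3.37) = (-3.8232,-2.9540)
Shoelace sum Σ(x_i·y_{i+1} − x_{i+1}·y_i):
  i=1: 3.3359·3.6005 − -0.4584·0.2415 = +12.1218 (running +12.1218)
  i=2: -0.4584·-2.9540 − -3.8232·3.6005 = +15.1197 (running +27.2415)
  i=3: -3.8232·0.2415 − 3.3359·-2.9540 = +8.9309 (running +36.1724)
Area = |Σ|/2 = |36.1724|/2 = 18.0862

Area at t=0.151: 18.0862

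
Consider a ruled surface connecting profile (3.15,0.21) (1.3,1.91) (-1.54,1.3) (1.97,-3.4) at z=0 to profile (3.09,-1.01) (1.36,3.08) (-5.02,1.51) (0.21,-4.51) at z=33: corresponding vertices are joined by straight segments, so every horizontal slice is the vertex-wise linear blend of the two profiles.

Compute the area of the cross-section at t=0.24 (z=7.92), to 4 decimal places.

Cross-section at t=0.24: each vertex is (1-t)·p0[i] + t·p1[i].
  v1: (1-0.24)·(3.15,0.21) + 0.24·(3.09,-1.01) = (3.1356,-0.0828)
  v2: (1-0.24)·(1.3,1.91) + 0.24·(1.36,3.08) = (1.3144,2.1908)
  v3: (1-0.24)·(-1.54,1.3) + 0.24·(-5.02,1.51) = (-2.3752,1.3504)
  v4: (1-0.24)·(1.97,-3.4) + 0.24·(0.21,-4.51) = (1.5476,-3.6664)
Shoelace sum Σ(x_i·y_{i+1} − x_{i+1}·y_i):
  i=1: 3.1356·2.1908 − 1.3144·-0.0828 = +6.9783 (running +6.9783)
  i=2: 1.3144·1.3504 − -2.3752·2.1908 = +6.9786 (running +13.9569)
  i=3: -2.3752·-3.6664 − 1.5476·1.3504 = +6.6186 (running +20.5754)
  i=4: 1.5476·-0.0828 − 3.1356·-3.6664 = +11.3682 (running +31.9436)
Area = |Σ|/2 = |31.9436|/2 = 15.9718

Area at t=0.24: 15.9718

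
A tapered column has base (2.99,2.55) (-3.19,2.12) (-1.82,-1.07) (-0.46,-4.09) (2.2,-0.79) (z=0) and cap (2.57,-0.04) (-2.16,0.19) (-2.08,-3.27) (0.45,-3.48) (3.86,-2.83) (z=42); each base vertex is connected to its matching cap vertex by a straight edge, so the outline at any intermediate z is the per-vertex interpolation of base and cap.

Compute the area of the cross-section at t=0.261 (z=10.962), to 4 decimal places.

Cross-section at t=0.261: each vertex is (1-t)·p0[i] + t·p1[i].
  v1: (1-0.261)·(2.99,2.55) + 0.261·(2.57,-0.04) = (2.8804,1.8740)
  v2: (1-0.261)·(-3.19,2.12) + 0.261·(-2.16,0.19) = (-2.9212,1.6163)
  v3: (1-0.261)·(-1.82,-1.07) + 0.261·(-2.08,-3.27) = (-1.8879,-1.6442)
  v4: (1-0.261)·(-0.46,-4.09) + 0.261·(0.45,-3.48) = (-0.2225,-3.9308)
  v5: (1-0.261)·(2.2,-0.79) + 0.261·(3.86,-2.83) = (2.6333,-1.3224)
Shoelace sum Σ(x_i·y_{i+1} − x_{i+1}·y_i):
  i=1: 2.8804·1.6163 − -2.9212·1.8740 = +10.1298 (running +10.1298)
  i=2: -2.9212·-1.6442 − -1.8879·1.6163 = +7.8543 (running +17.9841)
  i=3: -1.8879·-3.9308 − -0.2225·-1.6442 = +7.0550 (running +25.0390)
  i=4: -0.2225·-1.3224 − 2.6333·-3.9308 = +10.6450 (running +35.6840)
  i=5: 2.6333·1.8740 − 2.8804·-1.3224 = +8.7439 (running +44.4279)
Area = |Σ|/2 = |44.4279|/2 = 22.2140

Area at t=0.261: 22.2140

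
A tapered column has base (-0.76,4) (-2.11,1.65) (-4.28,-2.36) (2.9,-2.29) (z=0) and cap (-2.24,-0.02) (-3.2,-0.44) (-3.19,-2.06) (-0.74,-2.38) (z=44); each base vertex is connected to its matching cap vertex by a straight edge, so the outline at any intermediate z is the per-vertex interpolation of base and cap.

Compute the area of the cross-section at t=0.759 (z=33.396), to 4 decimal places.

Area at t=0.759: 6.6370

Cross-section at t=0.759: each vertex is (1-t)·p0[i] + t·p1[i].
  v1: (1-0.759)·(-0.76,4) + 0.759·(-2.24,-0.02) = (-1.8833,0.9488)
  v2: (1-0.759)·(-2.11,1.65) + 0.759·(-3.2,-0.44) = (-2.9373,0.0637)
  v3: (1-0.759)·(-4.28,-2.36) + 0.759·(-3.19,-2.06) = (-3.4527,-2.1323)
  v4: (1-0.759)·(2.9,-2.29) + 0.759·(-0.74,-2.38) = (0.1372,-2.3583)
Shoelace sum Σ(x_i·y_{i+1} − x_{i+1}·y_i):
  i=1: -1.8833·0.0637 − -2.9373·0.9488 = +2.6670 (running +2.6670)
  i=2: -2.9373·-2.1323 − -3.4527·0.0637 = +6.4831 (running +9.1502)
  i=3: -3.4527·-2.3583 − 0.1372·-2.1323 = +8.4352 (running +17.5853)
  i=4: 0.1372·0.9488 − -1.8833·-2.3583 = -4.3112 (running +13.2741)
Area = |Σ|/2 = |13.2741|/2 = 6.6370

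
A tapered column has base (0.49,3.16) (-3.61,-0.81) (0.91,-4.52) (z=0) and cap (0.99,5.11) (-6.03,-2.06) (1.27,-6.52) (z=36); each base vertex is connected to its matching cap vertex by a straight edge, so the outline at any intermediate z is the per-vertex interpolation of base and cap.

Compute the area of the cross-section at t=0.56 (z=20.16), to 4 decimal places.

Cross-section at t=0.56: each vertex is (1-t)·p0[i] + t·p1[i].
  v1: (1-0.56)·(0.49,3.16) + 0.56·(0.99,5.11) = (0.7700,4.2520)
  v2: (1-0.56)·(-3.61,-0.81) + 0.56·(-6.03,-2.06) = (-4.9652,-1.5100)
  v3: (1-0.56)·(0.91,-4.52) + 0.56·(1.27,-6.52) = (1.1116,-5.6400)
Shoelace sum Σ(x_i·y_{i+1} − x_{i+1}·y_i):
  i=1: 0.7700·-1.5100 − -4.9652·4.2520 = +19.9493 (running +19.9493)
  i=2: -4.9652·-5.6400 − 1.1116·-1.5100 = +29.6822 (running +49.6316)
  i=3: 1.1116·4.2520 − 0.7700·-5.6400 = +9.0693 (running +58.7009)
Area = |Σ|/2 = |58.7009|/2 = 29.3504

Area at t=0.56: 29.3504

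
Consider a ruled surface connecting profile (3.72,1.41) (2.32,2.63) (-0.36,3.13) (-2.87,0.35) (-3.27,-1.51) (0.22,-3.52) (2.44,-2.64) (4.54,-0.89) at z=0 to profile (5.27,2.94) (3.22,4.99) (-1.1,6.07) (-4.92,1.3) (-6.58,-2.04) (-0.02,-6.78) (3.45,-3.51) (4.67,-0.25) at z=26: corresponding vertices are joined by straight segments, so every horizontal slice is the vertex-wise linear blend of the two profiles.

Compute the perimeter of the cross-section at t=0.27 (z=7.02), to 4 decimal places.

Cross-section at t=0.27: each vertex is (1-t)·p0[i] + t·p1[i].
  v1: (1-0.27)·(3.72,1.41) + 0.27·(5.27,2.94) = (4.1385,1.8231)
  v2: (1-0.27)·(2.32,2.63) + 0.27·(3.22,4.99) = (2.5630,3.2672)
  v3: (1-0.27)·(-0.36,3.13) + 0.27·(-1.1,6.07) = (-0.5598,3.9238)
  v4: (1-0.27)·(-2.87,0.35) + 0.27·(-4.92,1.3) = (-3.4235,0.6065)
  v5: (1-0.27)·(-3.27,-1.51) + 0.27·(-6.58,-2.04) = (-4.1637,-1.6531)
  v6: (1-0.27)·(0.22,-3.52) + 0.27·(-0.02,-6.78) = (0.1552,-4.4002)
  v7: (1-0.27)·(2.44,-2.64) + 0.27·(3.45,-3.51) = (2.7127,-2.8749)
  v8: (1-0.27)·(4.54,-0.89) + 0.27·(4.67,-0.25) = (4.5751,-0.7172)
Perimeter = Σ |v_{i+1} − v_i|:
  edge 1→2: √(-1.5755² + 1.4441²) = 2.1372 (running 2.1372)
  edge 2→3: √(-3.1228² + 0.6566²) = 3.1911 (running 5.3283)
  edge 3→4: √(-2.8637² + -3.3173²) = 4.3824 (running 9.7107)
  edge 4→5: √(-0.7402² + -2.2596²) = 2.3777 (running 12.0884)
  edge 5→6: √(4.3189² + -2.7471²) = 5.1185 (running 17.2070)
  edge 6→7: √(2.5575² + 1.5253²) = 2.9778 (running 20.1848)
  edge 7→8: √(1.8624² + 2.1577²) = 2.8503 (running 23.0351)
  edge 8→1: √(-0.4366² + 2.5403²) = 2.5775 (running 25.6126)
Perimeter = 25.6126

Perimeter at t=0.27: 25.6126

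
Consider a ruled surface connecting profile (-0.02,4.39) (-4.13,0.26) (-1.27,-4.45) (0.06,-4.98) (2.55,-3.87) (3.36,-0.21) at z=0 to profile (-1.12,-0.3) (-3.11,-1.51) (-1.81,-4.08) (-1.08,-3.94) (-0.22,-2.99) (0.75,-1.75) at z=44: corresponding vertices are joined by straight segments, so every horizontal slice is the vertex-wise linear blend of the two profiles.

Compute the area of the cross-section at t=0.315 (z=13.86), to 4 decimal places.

Cross-section at t=0.315: each vertex is (1-t)·p0[i] + t·p1[i].
  v1: (1-0.315)·(-0.02,4.39) + 0.315·(-1.12,-0.3) = (-0.3665,2.9127)
  v2: (1-0.315)·(-4.13,0.26) + 0.315·(-3.11,-1.51) = (-3.8087,-0.2975)
  v3: (1-0.315)·(-1.27,-4.45) + 0.315·(-1.81,-4.08) = (-1.4401,-4.3335)
  v4: (1-0.315)·(0.06,-4.98) + 0.315·(-1.08,-3.94) = (-0.2991,-4.6524)
  v5: (1-0.315)·(2.55,-3.87) + 0.315·(-0.22,-2.99) = (1.6775,-3.5928)
  v6: (1-0.315)·(3.36,-0.21) + 0.315·(0.75,-1.75) = (2.5379,-0.6951)
Shoelace sum Σ(x_i·y_{i+1} − x_{i+1}·y_i):
  i=1: -0.3665·-0.2975 − -3.8087·2.9127 = +11.2025 (running +11.2025)
  i=2: -3.8087·-4.3335 − -1.4401·-0.2975 = +16.0763 (running +27.2788)
  i=3: -1.4401·-4.6524 − -0.2991·-4.3335 = +5.4038 (running +32.6826)
  i=4: -0.2991·-3.5928 − 1.6775·-4.6524 = +8.8788 (running +41.5613)
  i=5: 1.6775·-0.6951 − 2.5379·-3.5928 = +7.9520 (running +49.5133)
  i=6: 2.5379·2.9127 − -0.3665·-0.6951 = +7.1371 (running +56.6504)
Area = |Σ|/2 = |56.6504|/2 = 28.3252

Area at t=0.315: 28.3252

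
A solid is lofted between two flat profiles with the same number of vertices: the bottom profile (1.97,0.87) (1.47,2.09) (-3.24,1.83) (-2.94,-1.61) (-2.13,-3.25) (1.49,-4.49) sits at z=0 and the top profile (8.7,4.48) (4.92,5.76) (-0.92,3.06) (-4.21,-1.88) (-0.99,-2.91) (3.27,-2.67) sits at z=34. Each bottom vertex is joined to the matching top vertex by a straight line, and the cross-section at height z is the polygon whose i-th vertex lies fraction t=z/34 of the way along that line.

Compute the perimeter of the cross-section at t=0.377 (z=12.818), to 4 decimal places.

Cross-section at t=0.377: each vertex is (1-t)·p0[i] + t·p1[i].
  v1: (1-0.377)·(1.97,0.87) + 0.377·(8.7,4.48) = (4.5072,2.2310)
  v2: (1-0.377)·(1.47,2.09) + 0.377·(4.92,5.76) = (2.7706,3.4736)
  v3: (1-0.377)·(-3.24,1.83) + 0.377·(-0.92,3.06) = (-2.3654,2.2937)
  v4: (1-0.377)·(-2.94,-1.61) + 0.377·(-4.21,-1.88) = (-3.4188,-1.7118)
  v5: (1-0.377)·(-2.13,-3.25) + 0.377·(-0.99,-2.91) = (-1.7002,-3.1218)
  v6: (1-0.377)·(1.49,-4.49) + 0.377·(3.27,-2.67) = (2.1611,-3.8039)
Perimeter = Σ |v_{i+1} − v_i|:
  edge 1→2: √(-1.7366² + 1.2426²) = 2.1354 (running 2.1354)
  edge 2→3: √(-5.1360² + -1.1799²) = 5.2698 (running 7.4051)
  edge 3→4: √(-1.0534² + -4.0055²) = 4.1417 (running 11.5469)
  edge 4→5: √(1.7186² + -1.4100²) = 2.2230 (running 13.7698)
  edge 5→6: √(3.8613² + -0.6820²) = 3.9211 (running 17.6909)
  edge 6→1: √(2.3461² + 6.0348²) = 6.4748 (running 24.1657)
Perimeter = 24.1657

Perimeter at t=0.377: 24.1657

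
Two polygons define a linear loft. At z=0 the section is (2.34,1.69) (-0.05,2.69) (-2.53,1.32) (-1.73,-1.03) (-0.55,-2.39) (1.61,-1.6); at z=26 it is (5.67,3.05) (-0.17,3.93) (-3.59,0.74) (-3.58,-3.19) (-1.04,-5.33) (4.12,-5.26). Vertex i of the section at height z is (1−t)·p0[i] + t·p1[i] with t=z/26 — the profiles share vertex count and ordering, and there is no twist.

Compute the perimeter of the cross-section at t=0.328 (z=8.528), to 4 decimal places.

Cross-section at t=0.328: each vertex is (1-t)·p0[i] + t·p1[i].
  v1: (1-0.328)·(2.34,1.69) + 0.328·(5.67,3.05) = (3.4322,2.1361)
  v2: (1-0.328)·(-0.05,2.69) + 0.328·(-0.17,3.93) = (-0.0894,3.0967)
  v3: (1-0.328)·(-2.53,1.32) + 0.328·(-3.59,0.74) = (-2.8777,1.1298)
  v4: (1-0.328)·(-1.73,-1.03) + 0.328·(-3.58,-3.19) = (-2.3368,-1.7385)
  v5: (1-0.328)·(-0.55,-2.39) + 0.328·(-1.04,-5.33) = (-0.7107,-3.3543)
  v6: (1-0.328)·(1.61,-1.6) + 0.328·(4.12,-5.26) = (2.4333,-2.8005)
Perimeter = Σ |v_{i+1} − v_i|:
  edge 1→2: √(-3.5216² + 0.9606²) = 3.6503 (running 3.6503)
  edge 2→3: √(-2.7883² + -1.9670²) = 3.4123 (running 7.0626)
  edge 3→4: √(0.5409² + -2.8682²) = 2.9188 (running 9.9813)
  edge 4→5: √(1.6261² + -1.6158²) = 2.2924 (running 12.2737)
  edge 5→6: √(3.1440² + 0.5538²) = 3.1924 (running 15.4662)
  edge 6→1: √(0.9990² + 4.9366²) = 5.0366 (running 20.5028)
Perimeter = 20.5028

Perimeter at t=0.328: 20.5028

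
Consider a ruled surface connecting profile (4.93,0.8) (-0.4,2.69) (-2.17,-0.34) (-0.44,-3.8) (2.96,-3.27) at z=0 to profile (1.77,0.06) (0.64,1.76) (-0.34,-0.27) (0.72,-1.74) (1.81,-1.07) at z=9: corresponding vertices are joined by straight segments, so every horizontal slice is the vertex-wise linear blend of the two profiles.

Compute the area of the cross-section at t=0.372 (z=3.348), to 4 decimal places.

Cross-section at t=0.372: each vertex is (1-t)·p0[i] + t·p1[i].
  v1: (1-0.372)·(4.93,0.8) + 0.372·(1.77,0.06) = (3.7545,0.5247)
  v2: (1-0.372)·(-0.4,2.69) + 0.372·(0.64,1.76) = (-0.0131,2.3440)
  v3: (1-0.372)·(-2.17,-0.34) + 0.372·(-0.34,-0.27) = (-1.4892,-0.3140)
  v4: (1-0.372)·(-0.44,-3.8) + 0.372·(0.72,-1.74) = (-0.0085,-3.0337)
  v5: (1-0.372)·(2.96,-3.27) + 0.372·(1.81,-1.07) = (2.5322,-2.4516)
Shoelace sum Σ(x_i·y_{i+1} − x_{i+1}·y_i):
  i=1: 3.7545·2.3440 − -0.0131·0.5247 = +8.8075 (running +8.8075)
  i=2: -0.0131·-0.3140 − -1.4892·2.3440 = +3.4950 (running +12.3025)
  i=3: -1.4892·-3.0337 − -0.0085·-0.3140 = +4.5152 (running +16.8177)
  i=4: -0.0085·-2.4516 − 2.5322·-3.0337 = +7.7027 (running +24.5204)
  i=5: 2.5322·0.5247 − 3.7545·-2.4516 = +10.5332 (running +35.0536)
Area = |Σ|/2 = |35.0536|/2 = 17.5268

Area at t=0.372: 17.5268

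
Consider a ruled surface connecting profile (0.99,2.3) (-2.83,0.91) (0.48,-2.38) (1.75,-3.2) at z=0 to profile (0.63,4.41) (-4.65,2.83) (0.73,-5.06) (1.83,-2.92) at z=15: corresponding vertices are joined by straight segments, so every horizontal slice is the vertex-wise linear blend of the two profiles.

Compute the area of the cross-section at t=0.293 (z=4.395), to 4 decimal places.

Cross-section at t=0.293: each vertex is (1-t)·p0[i] + t·p1[i].
  v1: (1-0.293)·(0.99,2.3) + 0.293·(0.63,4.41) = (0.8845,2.9182)
  v2: (1-0.293)·(-2.83,0.91) + 0.293·(-4.65,2.83) = (-3.3633,1.4726)
  v3: (1-0.293)·(0.48,-2.38) + 0.293·(0.73,-5.06) = (0.5533,-3.1652)
  v4: (1-0.293)·(1.75,-3.2) + 0.293·(1.83,-2.92) = (1.7734,-3.1180)
Shoelace sum Σ(x_i·y_{i+1} − x_{i+1}·y_i):
  i=1: 0.8845·1.4726 − -3.3633·2.9182 = +11.1173 (running +11.1173)
  i=2: -3.3633·-3.1652 − 0.5533·1.4726 = +9.8308 (running +20.9481)
  i=3: 0.5533·-3.1180 − 1.7734·-3.1652 = +3.8884 (running +24.8365)
  i=4: 1.7734·2.9182 − 0.8845·-3.1180 = +7.9332 (running +32.7697)
Area = |Σ|/2 = |32.7697|/2 = 16.3848

Area at t=0.293: 16.3848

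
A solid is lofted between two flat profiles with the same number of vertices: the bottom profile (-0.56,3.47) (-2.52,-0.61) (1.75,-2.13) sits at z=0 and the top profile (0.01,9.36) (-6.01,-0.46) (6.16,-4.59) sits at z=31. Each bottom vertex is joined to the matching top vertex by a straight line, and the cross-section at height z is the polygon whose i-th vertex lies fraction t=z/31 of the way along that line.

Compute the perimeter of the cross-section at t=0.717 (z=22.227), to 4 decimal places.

Perimeter at t=0.717: 32.6760

Cross-section at t=0.717: each vertex is (1-t)·p0[i] + t·p1[i].
  v1: (1-0.717)·(-0.56,3.47) + 0.717·(0.01,9.36) = (-0.1513,7.6931)
  v2: (1-0.717)·(-2.52,-0.61) + 0.717·(-6.01,-0.46) = (-5.0223,-0.5025)
  v3: (1-0.717)·(1.75,-2.13) + 0.717·(6.16,-4.59) = (4.9120,-3.8938)
Perimeter = Σ |v_{i+1} − v_i|:
  edge 1→2: √(-4.8710² + -8.1956²) = 9.5339 (running 9.5339)
  edge 2→3: √(9.9343² + -3.3914²) = 10.4972 (running 20.0311)
  edge 3→1: √(-5.0633² + 11.5869²) = 12.6449 (running 32.6760)
Perimeter = 32.6760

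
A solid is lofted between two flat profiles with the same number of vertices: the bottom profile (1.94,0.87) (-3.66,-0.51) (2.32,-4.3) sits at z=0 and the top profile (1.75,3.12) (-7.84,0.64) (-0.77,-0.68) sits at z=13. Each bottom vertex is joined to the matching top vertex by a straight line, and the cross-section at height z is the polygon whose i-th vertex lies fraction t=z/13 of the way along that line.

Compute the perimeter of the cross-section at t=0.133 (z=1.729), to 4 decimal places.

Cross-section at t=0.133: each vertex is (1-t)·p0[i] + t·p1[i].
  v1: (1-0.133)·(1.94,0.87) + 0.133·(1.75,3.12) = (1.9147,1.1693)
  v2: (1-0.133)·(-3.66,-0.51) + 0.133·(-7.84,0.64) = (-4.2159,-0.3570)
  v3: (1-0.133)·(2.32,-4.3) + 0.133·(-0.77,-0.68) = (1.9090,-3.8185)
Perimeter = Σ |v_{i+1} − v_i|:
  edge 1→2: √(-6.1307² + -1.5263²) = 6.3178 (running 6.3178)
  edge 2→3: √(6.1250² + -3.4615²) = 7.0354 (running 13.3532)
  edge 3→1: √(0.0057² + 4.9878²) = 4.9878 (running 18.3410)
Perimeter = 18.3410

Perimeter at t=0.133: 18.3410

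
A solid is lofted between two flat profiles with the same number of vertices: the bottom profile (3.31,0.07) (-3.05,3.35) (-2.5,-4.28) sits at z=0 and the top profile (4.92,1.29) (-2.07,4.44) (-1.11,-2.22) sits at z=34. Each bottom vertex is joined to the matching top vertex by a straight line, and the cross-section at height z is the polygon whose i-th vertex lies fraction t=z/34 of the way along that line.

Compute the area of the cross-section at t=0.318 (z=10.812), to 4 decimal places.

Area at t=0.318: 22.9141

Cross-section at t=0.318: each vertex is (1-t)·p0[i] + t·p1[i].
  v1: (1-0.318)·(3.31,0.07) + 0.318·(4.92,1.29) = (3.8220,0.4580)
  v2: (1-0.318)·(-3.05,3.35) + 0.318·(-2.07,4.44) = (-2.7384,3.6966)
  v3: (1-0.318)·(-2.5,-4.28) + 0.318·(-1.11,-2.22) = (-2.0580,-3.6249)
Shoelace sum Σ(x_i·y_{i+1} − x_{i+1}·y_i):
  i=1: 3.8220·3.6966 − -2.7384·0.4580 = +15.3825 (running +15.3825)
  i=2: -2.7384·-3.6249 − -2.0580·3.6966 = +17.5339 (running +32.9164)
  i=3: -2.0580·0.4580 − 3.8220·-3.6249 = +12.9119 (running +45.8283)
Area = |Σ|/2 = |45.8283|/2 = 22.9141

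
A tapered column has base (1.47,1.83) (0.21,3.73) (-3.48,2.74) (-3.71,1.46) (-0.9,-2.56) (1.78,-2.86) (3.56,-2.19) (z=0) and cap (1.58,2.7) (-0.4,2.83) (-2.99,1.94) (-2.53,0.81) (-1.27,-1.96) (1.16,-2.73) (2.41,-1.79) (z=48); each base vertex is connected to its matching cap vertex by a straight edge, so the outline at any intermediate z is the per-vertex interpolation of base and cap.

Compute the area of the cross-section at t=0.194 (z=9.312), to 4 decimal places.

Cross-section at t=0.194: each vertex is (1-t)·p0[i] + t·p1[i].
  v1: (1-0.194)·(1.47,1.83) + 0.194·(1.58,2.7) = (1.4913,1.9988)
  v2: (1-0.194)·(0.21,3.73) + 0.194·(-0.4,2.83) = (0.0917,3.5554)
  v3: (1-0.194)·(-3.48,2.74) + 0.194·(-2.99,1.94) = (-3.3849,2.5848)
  v4: (1-0.194)·(-3.71,1.46) + 0.194·(-2.53,0.81) = (-3.4811,1.3339)
  v5: (1-0.194)·(-0.9,-2.56) + 0.194·(-1.27,-1.96) = (-0.9718,-2.4436)
  v6: (1-0.194)·(1.78,-2.86) + 0.194·(1.16,-2.73) = (1.6597,-2.8348)
  v7: (1-0.194)·(3.56,-2.19) + 0.194·(2.41,-1.79) = (3.3369,-2.1124)
Shoelace sum Σ(x_i·y_{i+1} − x_{i+1}·y_i):
  i=1: 1.4913·3.5554 − 0.0917·1.9988 = +5.1191 (running +5.1191)
  i=2: 0.0917·2.5848 − -3.3849·3.5554 = +12.2717 (running +17.3908)
  i=3: -3.3849·1.3339 − -3.4811·2.5848 = +4.4827 (running +21.8736)
  i=4: -3.4811·-2.4436 − -0.9718·1.3339 = +9.8026 (running +31.6762)
  i=5: -0.9718·-2.8348 − 1.6597·-2.4436 = +6.8105 (running +38.4867)
  i=6: 1.6597·-2.1124 − 3.3369·-2.8348 = +5.9534 (running +44.4400)
  i=7: 3.3369·1.9988 − 1.4913·-2.1124 = +9.8200 (running +54.2601)
Area = |Σ|/2 = |54.2601|/2 = 27.1300

Area at t=0.194: 27.1300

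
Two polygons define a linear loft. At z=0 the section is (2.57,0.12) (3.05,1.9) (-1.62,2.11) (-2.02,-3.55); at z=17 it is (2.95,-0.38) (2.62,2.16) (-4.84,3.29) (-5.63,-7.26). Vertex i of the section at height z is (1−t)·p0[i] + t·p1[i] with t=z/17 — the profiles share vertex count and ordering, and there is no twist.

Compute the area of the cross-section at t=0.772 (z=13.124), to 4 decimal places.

Cross-section at t=0.772: each vertex is (1-t)·p0[i] + t·p1[i].
  v1: (1-0.772)·(2.57,0.12) + 0.772·(2.95,-0.38) = (2.8634,-0.2660)
  v2: (1-0.772)·(3.05,1.9) + 0.772·(2.62,2.16) = (2.7180,2.1007)
  v3: (1-0.772)·(-1.62,2.11) + 0.772·(-4.84,3.29) = (-4.1058,3.0210)
  v4: (1-0.772)·(-2.02,-3.55) + 0.772·(-5.63,-7.26) = (-4.8069,-6.4141)
Shoelace sum Σ(x_i·y_{i+1} − x_{i+1}·y_i):
  i=1: 2.8634·2.1007 − 2.7180·-0.2660 = +6.7381 (running +6.7381)
  i=2: 2.7180·3.0210 − -4.1058·2.1007 = +16.8363 (running +23.5744)
  i=3: -4.1058·-6.4141 − -4.8069·3.0210 = +40.8569 (running +64.4313)
  i=4: -4.8069·-0.2660 − 2.8634·-6.4141 = +19.6446 (running +84.0759)
Area = |Σ|/2 = |84.0759|/2 = 42.0379

Area at t=0.772: 42.0379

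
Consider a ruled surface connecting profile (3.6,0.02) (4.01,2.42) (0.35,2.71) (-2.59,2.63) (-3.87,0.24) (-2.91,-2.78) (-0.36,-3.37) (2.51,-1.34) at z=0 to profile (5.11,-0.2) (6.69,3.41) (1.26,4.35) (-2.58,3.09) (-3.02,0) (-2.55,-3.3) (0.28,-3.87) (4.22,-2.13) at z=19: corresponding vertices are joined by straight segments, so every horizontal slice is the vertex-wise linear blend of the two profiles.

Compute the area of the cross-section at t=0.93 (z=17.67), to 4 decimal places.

Cross-section at t=0.93: each vertex is (1-t)·p0[i] + t·p1[i].
  v1: (1-0.93)·(3.6,0.02) + 0.93·(5.11,-0.2) = (5.0043,-0.1846)
  v2: (1-0.93)·(4.01,2.42) + 0.93·(6.69,3.41) = (6.5024,3.3407)
  v3: (1-0.93)·(0.35,2.71) + 0.93·(1.26,4.35) = (1.1963,4.2352)
  v4: (1-0.93)·(-2.59,2.63) + 0.93·(-2.58,3.09) = (-2.5807,3.0578)
  v5: (1-0.93)·(-3.87,0.24) + 0.93·(-3.02,0) = (-3.0795,0.0168)
  v6: (1-0.93)·(-2.91,-2.78) + 0.93·(-2.55,-3.3) = (-2.5752,-3.2636)
  v7: (1-0.93)·(-0.36,-3.37) + 0.93·(0.28,-3.87) = (0.2352,-3.8350)
  v8: (1-0.93)·(2.51,-1.34) + 0.93·(4.22,-2.13) = (4.1003,-2.0747)
Shoelace sum Σ(x_i·y_{i+1} − x_{i+1}·y_i):
  i=1: 5.0043·3.3407 − 6.5024·-0.1846 = +17.9182 (running +17.9182)
  i=2: 6.5024·4.2352 − 1.1963·3.3407 = +23.5425 (running +41.4607)
  i=3: 1.1963·3.0578 − -2.5807·4.2352 = +14.5878 (running +56.0485)
  i=4: -2.5807·0.0168 − -3.0795·3.0578 = +9.3731 (running +65.4217)
  i=5: -3.0795·-3.2636 − -2.5752·0.0168 = +10.0935 (running +75.5152)
  i=6: -2.5752·-3.8350 − 0.2352·-3.2636 = +10.6435 (running +86.1587)
  i=7: 0.2352·-2.0747 − 4.1003·-3.8350 = +15.2367 (running +101.3954)
  i=8: 4.1003·-0.1846 − 5.0043·-2.0747 = +9.6255 (running +111.0209)
Area = |Σ|/2 = |111.0209|/2 = 55.5104

Area at t=0.93: 55.5104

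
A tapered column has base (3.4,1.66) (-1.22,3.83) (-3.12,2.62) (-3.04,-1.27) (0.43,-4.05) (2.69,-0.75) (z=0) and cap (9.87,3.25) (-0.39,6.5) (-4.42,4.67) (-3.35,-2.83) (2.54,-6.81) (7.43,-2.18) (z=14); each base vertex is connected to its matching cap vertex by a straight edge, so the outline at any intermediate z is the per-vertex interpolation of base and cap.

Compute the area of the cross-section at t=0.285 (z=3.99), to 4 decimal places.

Area at t=0.285: 52.4468

Cross-section at t=0.285: each vertex is (1-t)·p0[i] + t·p1[i].
  v1: (1-0.285)·(3.4,1.66) + 0.285·(9.87,3.25) = (5.2439,2.1132)
  v2: (1-0.285)·(-1.22,3.83) + 0.285·(-0.39,6.5) = (-0.9835,4.5910)
  v3: (1-0.285)·(-3.12,2.62) + 0.285·(-4.42,4.67) = (-3.4905,3.2043)
  v4: (1-0.285)·(-3.04,-1.27) + 0.285·(-3.35,-2.83) = (-3.1284,-1.7146)
  v5: (1-0.285)·(0.43,-4.05) + 0.285·(2.54,-6.81) = (1.0313,-4.8366)
  v6: (1-0.285)·(2.69,-0.75) + 0.285·(7.43,-2.18) = (4.0409,-1.1576)
Shoelace sum Σ(x_i·y_{i+1} − x_{i+1}·y_i):
  i=1: 5.2439·4.5910 − -0.9835·2.1132 = +26.1529 (running +26.1529)
  i=2: -0.9835·3.2043 − -3.4905·4.5910 = +12.8735 (running +39.0264)
  i=3: -3.4905·-1.7146 − -3.1284·3.2043 = +16.0088 (running +55.0352)
  i=4: -3.1284·-4.8366 − 1.0313·-1.7146 = +16.8989 (running +71.9341)
  i=5: 1.0313·-1.1576 − 4.0409·-4.8366 = +18.3504 (running +90.2845)
  i=6: 4.0409·2.1132 − 5.2439·-1.1576 = +14.6092 (running +104.8937)
Area = |Σ|/2 = |104.8937|/2 = 52.4468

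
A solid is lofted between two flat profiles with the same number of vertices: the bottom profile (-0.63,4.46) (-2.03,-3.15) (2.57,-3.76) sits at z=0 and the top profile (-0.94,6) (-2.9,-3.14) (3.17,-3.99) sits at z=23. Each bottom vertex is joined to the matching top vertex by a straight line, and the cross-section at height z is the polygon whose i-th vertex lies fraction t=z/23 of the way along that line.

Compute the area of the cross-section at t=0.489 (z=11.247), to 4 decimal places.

Area at t=0.489: 22.8366

Cross-section at t=0.489: each vertex is (1-t)·p0[i] + t·p1[i].
  v1: (1-0.489)·(-0.63,4.46) + 0.489·(-0.94,6) = (-0.7816,5.2131)
  v2: (1-0.489)·(-2.03,-3.15) + 0.489·(-2.9,-3.14) = (-2.4554,-3.1451)
  v3: (1-0.489)·(2.57,-3.76) + 0.489·(3.17,-3.99) = (2.8634,-3.8725)
Shoelace sum Σ(x_i·y_{i+1} − x_{i+1}·y_i):
  i=1: -0.7816·-3.1451 − -2.4554·5.2131 = +15.2585 (running +15.2585)
  i=2: -2.4554·-3.8725 − 2.8634·-3.1451 = +18.5143 (running +33.7728)
  i=3: 2.8634·5.2131 − -0.7816·-3.8725 = +11.9004 (running +45.6732)
Area = |Σ|/2 = |45.6732|/2 = 22.8366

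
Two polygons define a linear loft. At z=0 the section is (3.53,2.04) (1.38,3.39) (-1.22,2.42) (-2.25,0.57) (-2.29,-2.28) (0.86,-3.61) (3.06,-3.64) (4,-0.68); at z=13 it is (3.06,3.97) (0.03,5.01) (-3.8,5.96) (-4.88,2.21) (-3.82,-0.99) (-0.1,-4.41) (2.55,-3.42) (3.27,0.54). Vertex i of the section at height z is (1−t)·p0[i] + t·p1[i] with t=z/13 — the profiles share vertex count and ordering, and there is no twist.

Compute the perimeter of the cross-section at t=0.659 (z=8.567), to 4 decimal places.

Perimeter at t=0.659: 26.7491

Cross-section at t=0.659: each vertex is (1-t)·p0[i] + t·p1[i].
  v1: (1-0.659)·(3.53,2.04) + 0.659·(3.06,3.97) = (3.2203,3.3119)
  v2: (1-0.659)·(1.38,3.39) + 0.659·(0.03,5.01) = (0.4903,4.4576)
  v3: (1-0.659)·(-1.22,2.42) + 0.659·(-3.8,5.96) = (-2.9202,4.7529)
  v4: (1-0.659)·(-2.25,0.57) + 0.659·(-4.88,2.21) = (-3.9832,1.6508)
  v5: (1-0.659)·(-2.29,-2.28) + 0.659·(-3.82,-0.99) = (-3.2983,-1.4299)
  v6: (1-0.659)·(0.86,-3.61) + 0.659·(-0.1,-4.41) = (0.2274,-4.1372)
  v7: (1-0.659)·(3.06,-3.64) + 0.659·(2.55,-3.42) = (2.7239,-3.4950)
  v8: (1-0.659)·(4,-0.68) + 0.659·(3.27,0.54) = (3.5189,0.1240)
Perimeter = Σ |v_{i+1} − v_i|:
  edge 1→2: √(-2.7299² + 1.1457²) = 2.9606 (running 2.9606)
  edge 2→3: √(-3.4106² + 0.2953²) = 3.4233 (running 6.3839)
  edge 3→4: √(-1.0630² + -3.1021²) = 3.2792 (running 9.6631)
  edge 4→5: √(0.6849² + -3.0806²) = 3.1559 (running 12.8189)
  edge 5→6: √(3.5256² + -2.7073²) = 4.4452 (running 17.2641)
  edge 6→7: √(2.4966² + 0.6422²) = 2.5778 (running 19.8419)
  edge 7→8: √(0.7950² + 3.6190²) = 3.7053 (running 23.5472)
  edge 8→1: √(-0.2987² + 3.1879²) = 3.2018 (running 26.7491)
Perimeter = 26.7491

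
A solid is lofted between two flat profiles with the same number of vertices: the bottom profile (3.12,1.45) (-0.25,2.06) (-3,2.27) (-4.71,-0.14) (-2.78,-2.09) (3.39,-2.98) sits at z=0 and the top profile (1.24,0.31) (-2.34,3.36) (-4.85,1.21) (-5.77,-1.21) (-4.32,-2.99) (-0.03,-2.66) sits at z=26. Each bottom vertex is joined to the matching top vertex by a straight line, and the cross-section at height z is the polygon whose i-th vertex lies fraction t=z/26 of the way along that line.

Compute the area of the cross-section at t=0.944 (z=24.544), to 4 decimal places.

Area at t=0.944: 29.0674

Cross-section at t=0.944: each vertex is (1-t)·p0[i] + t·p1[i].
  v1: (1-0.944)·(3.12,1.45) + 0.944·(1.24,0.31) = (1.3453,0.3738)
  v2: (1-0.944)·(-0.25,2.06) + 0.944·(-2.34,3.36) = (-2.2230,3.2872)
  v3: (1-0.944)·(-3,2.27) + 0.944·(-4.85,1.21) = (-4.7464,1.2694)
  v4: (1-0.944)·(-4.71,-0.14) + 0.944·(-5.77,-1.21) = (-5.7106,-1.1501)
  v5: (1-0.944)·(-2.78,-2.09) + 0.944·(-4.32,-2.99) = (-4.2338,-2.9396)
  v6: (1-0.944)·(3.39,-2.98) + 0.944·(-0.03,-2.66) = (0.1615,-2.6779)
Shoelace sum Σ(x_i·y_{i+1} − x_{i+1}·y_i):
  i=1: 1.3453·3.2872 − -2.2230·0.3738 = +5.2532 (running +5.2532)
  i=2: -2.2230·1.2694 − -4.7464·3.2872 = +12.7806 (running +18.0339)
  i=3: -4.7464·-1.1501 − -5.7106·1.2694 = +12.7076 (running +30.7415)
  i=4: -5.7106·-2.9396 − -4.2338·-1.1501 = +11.9178 (running +42.6593)
  i=5: -4.2338·-2.6779 − 0.1615·-2.9396 = +11.8125 (running +54.4718)
  i=6: 0.1615·0.3738 − 1.3453·-2.6779 = +3.6629 (running +58.1347)
Area = |Σ|/2 = |58.1347|/2 = 29.0674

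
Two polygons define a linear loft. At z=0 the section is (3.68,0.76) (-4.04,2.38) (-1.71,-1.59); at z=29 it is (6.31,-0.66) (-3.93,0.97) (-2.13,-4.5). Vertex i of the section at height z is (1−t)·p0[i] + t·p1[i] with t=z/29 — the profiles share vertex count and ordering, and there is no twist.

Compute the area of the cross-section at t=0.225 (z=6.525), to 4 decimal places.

Area at t=0.225: 16.0549

Cross-section at t=0.225: each vertex is (1-t)·p0[i] + t·p1[i].
  v1: (1-0.225)·(3.68,0.76) + 0.225·(6.31,-0.66) = (4.2717,0.4405)
  v2: (1-0.225)·(-4.04,2.38) + 0.225·(-3.93,0.97) = (-4.0152,2.0627)
  v3: (1-0.225)·(-1.71,-1.59) + 0.225·(-2.13,-4.5) = (-1.8045,-2.2447)
Shoelace sum Σ(x_i·y_{i+1} − x_{i+1}·y_i):
  i=1: 4.2717·2.0627 − -4.0152·0.4405 = +10.5803 (running +10.5803)
  i=2: -4.0152·-2.2447 − -1.8045·2.0627 = +12.7355 (running +23.3157)
  i=3: -1.8045·0.4405 − 4.2717·-2.2447 = +8.7941 (running +32.1099)
Area = |Σ|/2 = |32.1099|/2 = 16.0549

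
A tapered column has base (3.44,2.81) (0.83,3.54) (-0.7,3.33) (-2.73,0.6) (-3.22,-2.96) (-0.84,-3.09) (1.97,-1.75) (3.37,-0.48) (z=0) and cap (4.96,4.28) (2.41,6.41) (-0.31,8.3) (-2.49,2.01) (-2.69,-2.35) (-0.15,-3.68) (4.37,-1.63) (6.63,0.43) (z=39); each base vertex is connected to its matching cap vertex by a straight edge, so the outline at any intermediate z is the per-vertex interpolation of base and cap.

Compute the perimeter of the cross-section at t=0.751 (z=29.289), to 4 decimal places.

Cross-section at t=0.751: each vertex is (1-t)·p0[i] + t·p1[i].
  v1: (1-0.751)·(3.44,2.81) + 0.751·(4.96,4.28) = (4.5815,3.9140)
  v2: (1-0.751)·(0.83,3.54) + 0.751·(2.41,6.41) = (2.0166,5.6954)
  v3: (1-0.751)·(-0.7,3.33) + 0.751·(-0.31,8.3) = (-0.4071,7.0625)
  v4: (1-0.751)·(-2.73,0.6) + 0.751·(-2.49,2.01) = (-2.5498,1.6589)
  v5: (1-0.751)·(-3.22,-2.96) + 0.751·(-2.69,-2.35) = (-2.8220,-2.5019)
  v6: (1-0.751)·(-0.84,-3.09) + 0.751·(-0.15,-3.68) = (-0.3218,-3.5331)
  v7: (1-0.751)·(1.97,-1.75) + 0.751·(4.37,-1.63) = (3.7724,-1.6599)
  v8: (1-0.751)·(3.37,-0.48) + 0.751·(6.63,0.43) = (5.8183,0.2034)
Perimeter = Σ |v_{i+1} − v_i|:
  edge 1→2: √(-2.5649² + 1.7814²) = 3.1229 (running 3.1229)
  edge 2→3: √(-2.4237² + 1.3671²) = 2.7827 (running 5.9055)
  edge 3→4: √(-2.1427² + -5.4036²) = 5.8129 (running 11.7184)
  edge 4→5: √(-0.2722² + -4.1608²) = 4.1697 (running 15.8881)
  edge 5→6: √(2.5002² + -1.0312²) = 2.7045 (running 18.5926)
  edge 6→7: √(4.0942² + 1.8732²) = 4.5024 (running 23.0950)
  edge 7→8: √(2.0459² + 1.8633²) = 2.7672 (running 25.8622)
  edge 8→1: √(-1.2367² + 3.7106²) = 3.9112 (running 29.7734)
Perimeter = 29.7734

Perimeter at t=0.751: 29.7734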